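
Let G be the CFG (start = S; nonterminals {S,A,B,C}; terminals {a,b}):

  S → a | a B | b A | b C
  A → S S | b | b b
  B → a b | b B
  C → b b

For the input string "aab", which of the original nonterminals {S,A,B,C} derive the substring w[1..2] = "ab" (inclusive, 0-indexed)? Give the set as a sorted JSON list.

Convert to CNF:
  S -> T0 A | T0 C | T1 B | a
  A -> S S | T0 T0 | b
  B -> T0 B | T1 T0
  C -> T0 T0
  T0 -> b
  T1 -> a

Fill CYK table bottom-up — only the sub-triangle for w[1..2]:
  cell(1,1) a: {S,T1}  orig:{S}
  cell(2,2) b: {A,T0}  orig:{A}
  cell(1,2) ab: {B}

Original NTs in T[1,2] deriving "ab": ["B"]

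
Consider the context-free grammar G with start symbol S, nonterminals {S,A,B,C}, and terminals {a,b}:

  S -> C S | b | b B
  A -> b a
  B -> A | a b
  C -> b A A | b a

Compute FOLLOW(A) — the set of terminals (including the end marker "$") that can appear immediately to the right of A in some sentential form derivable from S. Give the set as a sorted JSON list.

Compute FIRST by fixpoint:
round 1:
  A via A→b a: +{b}
  B via B→A: +{b}
  B via B→a b: +{a}
  C via C→b A A: +{b}
  S via S→C S: +{b}
  FIRST[S]={b}  FIRST[A]={b}  FIRST[B]={a,b}  FIRST[C]={b}
round 2: — fixpoint
  FIRST[S]={b}  FIRST[A]={b}  FIRST[B]={a,b}  FIRST[C]={b}

Compute FOLLOW by fixpoint:
FOLLOW(S) := {$}
pass 1:
  C→b A A: FOLLOW(A) ⊇ FIRST(A) = {b}; new: +{b}
  S→C S: FOLLOW(C) ⊇ FIRST(S) = {b}; new: +{b}
  S→b B: FOLLOW(B) ⊇ FOLLOW(S) ⊇ {$}; new: +{$}
  S: {$}  A: {b}  B: {$}  C: {b}
pass 2:
  B→A: FOLLOW(A) ⊇ FOLLOW(B) ⊇ {$}; new: +{$}
  S: {$}  A: {$,b}  B: {$}  C: {b}
pass 3: — fixpoint
  S: {$}  A: {$,b}  B: {$}  C: {b}

FOLLOW(A) = ["$", "b"]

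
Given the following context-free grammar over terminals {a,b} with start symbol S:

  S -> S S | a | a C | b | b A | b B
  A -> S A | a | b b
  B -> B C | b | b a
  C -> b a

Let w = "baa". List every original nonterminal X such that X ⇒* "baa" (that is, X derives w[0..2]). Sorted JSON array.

CNF form of G:
  S -> S S | T0 A | T0 B | T1 C | a | b
  A -> S A | T0 T0 | a
  B -> B C | T0 T1 | b
  C -> T0 T1
  T0 -> b
  T1 -> a

CYK table (by increasing span) (cells [i..j] with 0 ≤ i ≤ j ≤ 2 only):
  T[0,0] 'b' = {B,S,T0}  orig:{B,S}
  T[1,1] 'a' = {A,S,T1}  orig:{A,S}
  T[2,2] 'a' = {A,S,T1}  orig:{A,S}
  T[0,1] 'ba' = {A,B,C,S}
  T[1,2] 'aa' = {A,S}
  T[0,2] 'baa' = {A,S}

Original NTs in T[0,2] deriving "baa": ["A", "S"]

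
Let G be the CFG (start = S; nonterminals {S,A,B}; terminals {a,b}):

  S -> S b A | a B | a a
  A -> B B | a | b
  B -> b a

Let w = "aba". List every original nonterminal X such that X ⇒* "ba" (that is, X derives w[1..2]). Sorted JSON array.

Convert to CNF:
  S -> S X2 | T1 B | T1 T1
  A -> B B | a | b
  B -> T0 T1
  T0 -> b
  T1 -> a
  X2 -> T0 A

CYK table (by increasing span) (cells [i..j] with 1 ≤ i ≤ j ≤ 2 only):
  T[1,1] 'b' = {A,T0}  orig:{A}
  T[2,2] 'a' = {A,T1}  orig:{A}
  T[1,2] 'ba' = {B,X2}  orig:{B}

Original NTs in T[1,2] deriving "ba": ["B"]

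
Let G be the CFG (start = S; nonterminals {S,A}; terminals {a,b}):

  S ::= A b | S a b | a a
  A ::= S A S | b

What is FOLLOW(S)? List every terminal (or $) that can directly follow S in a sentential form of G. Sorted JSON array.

FIRST iteration:
round 1:
  A via A→b: +{b}
  S via S→A b: +{b}
  S via S→a a: +{a}
  FIRST(S)={a,b}  FIRST(A)={b}
round 2:
  A via A→S A S: +{a}
  FIRST(S)={a,b}  FIRST(A)={a,b}
round 3: — fixpoint
  FIRST(S)={a,b}  FIRST(A)={a,b}

Compute FOLLOW by fixpoint:
FOLLOW(S) := {$}
[1]
  A→S A S: FOLLOW(S) ⊇ FIRST(A) = {a,b}; new: +{a,b}
  A→S A S: FOLLOW(A) ⊇ FIRST(S) = {a,b}; new: +{a,b}
  FOLLOW[S]={$,a,b}  FOLLOW[A]={a,b}
[2] (no change)
  FOLLOW[S]={$,a,b}  FOLLOW[A]={a,b}

FOLLOW(S) = ["$", "a", "b"]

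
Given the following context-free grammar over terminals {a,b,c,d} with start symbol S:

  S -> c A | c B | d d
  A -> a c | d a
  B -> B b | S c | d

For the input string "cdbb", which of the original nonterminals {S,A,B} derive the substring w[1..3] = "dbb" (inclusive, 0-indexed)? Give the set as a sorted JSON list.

Convert to CNF:
  S -> T1 A | T1 B | T2 T2
  A -> T0 T1 | T2 T0
  B -> B T3 | S T1 | d
  T0 -> a
  T1 -> c
  T2 -> d
  T3 -> b

CYK fill (cells [i..j] with 1 ≤ i ≤ j ≤ 3 only):
  cell(1,1) d: {B,T2}  orig:{B}
  cell(2,2) b: {T3}  orig:{}
  cell(3,3) b: {T3}  orig:{}
  cell(1,2) db: {B}
  cell(2,3) bb: ∅
  cell(1,3) dbb: {B}

Original NTs in T[1,3] deriving "dbb": ["B"]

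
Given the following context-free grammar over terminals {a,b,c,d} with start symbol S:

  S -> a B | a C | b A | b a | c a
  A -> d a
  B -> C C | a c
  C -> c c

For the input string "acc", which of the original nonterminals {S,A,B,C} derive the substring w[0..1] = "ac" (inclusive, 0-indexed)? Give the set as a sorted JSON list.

CNF form of G:
  S -> T1 B | T1 C | T2 T1 | T3 A | T3 T1
  A -> T0 T1
  B -> C C | T1 T2
  C -> T2 T2
  T0 -> d
  T1 -> a
  T2 -> c
  T3 -> b

CYK table (by increasing span) (cells [i..j] with 0 ≤ i ≤ j ≤ 1 only):
  [0..0]={T1}  "a"  orig:{}
  [1..1]={T2}  "c"  orig:{}
  [0..1]={B}  "ac"

Original NTs in T[0,1] deriving "ac": ["B"]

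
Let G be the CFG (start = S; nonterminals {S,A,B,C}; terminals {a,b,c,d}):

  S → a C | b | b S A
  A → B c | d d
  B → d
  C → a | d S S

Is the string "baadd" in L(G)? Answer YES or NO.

CNF form of G:
  S -> T2 C | T3 X5 | b
  A -> B T0 | T1 T1
  B -> d
  C -> T1 X4 | a
  T0 -> c
  T1 -> d
  T2 -> a
  T3 -> b
  X4 -> S S
  X5 -> S A

CYK table (by increasing span):
  [0..0]={S,T3}  "b"  orig:{S}
  [1..1]={C,T2}  "a"  orig:{C}
  [2..2]={C,T2}  "a"  orig:{C}
  [3..3]={B,T1}  "d"  orig:{B}
  [4..4]={B,T1}  "d"  orig:{B}
  [0..1]=∅  "ba"
  [1..2]={S}  "aa"
  [2..3]=∅  "ad"
  [3..4]={A}  "dd"
  [0..2]={X4}  "baa"  orig:{}
  [1..3]=∅  "aad"
  [2..4]=∅  "add"
  [0..3]=∅  "baad"
  [1..4]={X5}  "aadd"  orig:{}
  [0..4]={S}  "baadd"

S ∈ T[0,4] ⇒ YES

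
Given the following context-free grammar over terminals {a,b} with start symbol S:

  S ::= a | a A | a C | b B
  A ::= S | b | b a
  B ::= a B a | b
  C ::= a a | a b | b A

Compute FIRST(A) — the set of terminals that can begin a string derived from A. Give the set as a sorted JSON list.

FIRST iteration:
pass 1:
  A via A→b: +{b}
  B via B→a B a: +{a}
  B via B→b: +{b}
  C via C→a a: +{a}
  C via C→b A: +{b}
  S via S→a: +{a}
  S via S→b B: +{b}
  FIRST(S)={a,b}  FIRST(A)={b}  FIRST(B)={a,b}  FIRST(C)={a,b}
pass 2:
  A via A→S: +{a}
  FIRST(S)={a,b}  FIRST(A)={a,b}  FIRST(B)={a,b}  FIRST(C)={a,b}
pass 3: done
  FIRST(S)={a,b}  FIRST(A)={a,b}  FIRST(B)={a,b}  FIRST(C)={a,b}

FIRST(A) = ["a", "b"]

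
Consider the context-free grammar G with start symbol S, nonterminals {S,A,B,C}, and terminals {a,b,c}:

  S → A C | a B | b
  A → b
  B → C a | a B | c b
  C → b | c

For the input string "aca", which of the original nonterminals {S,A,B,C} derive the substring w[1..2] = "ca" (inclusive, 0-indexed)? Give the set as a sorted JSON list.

Convert to CNF:
  S -> A C | T0 B | b
  A -> b
  B -> C T0 | T0 B | T1 T2
  C -> b | c
  T0 -> a
  T1 -> c
  T2 -> b

CYK table (by increasing span), restricted to cells inside w[1..2]:
  T[1,1] 'c' = {C,T1}  orig:{C}
  T[2,2] 'a' = {T0}  orig:{}
  T[1,2] 'ca' = {B}

Original NTs in T[1,2] deriving "ca": ["B"]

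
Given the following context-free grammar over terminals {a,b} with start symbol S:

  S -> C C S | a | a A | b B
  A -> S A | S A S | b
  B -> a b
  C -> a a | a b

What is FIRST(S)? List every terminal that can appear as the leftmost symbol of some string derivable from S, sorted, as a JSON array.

Compute FIRST by fixpoint:
[1]
  A via A→b: +{b}
  B via B→a b: +{a}
  C via C→a a: +{a}
  S via S→C C S: +{a}
  S via S→b B: +{b}
  S: {a,b}  A: {b}  B: {a}  C: {a}
[2]
  A via A→S A: +{a}
  S: {a,b}  A: {a,b}  B: {a}  C: {a}
[3] (no change)
  S: {a,b}  A: {a,b}  B: {a}  C: {a}

FIRST(S) = ["a", "b"]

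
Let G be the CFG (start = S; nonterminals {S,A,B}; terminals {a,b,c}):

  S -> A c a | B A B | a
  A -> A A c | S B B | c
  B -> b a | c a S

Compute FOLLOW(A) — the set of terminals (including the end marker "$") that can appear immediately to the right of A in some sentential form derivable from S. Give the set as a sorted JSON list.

FIRST sets, iterate to fixpoint:
[1]
  A via A→c: +{c}
  B via B→b a: +{b}
  B via B→c a S: +{c}
  S via S→A c a: +{c}
  S via S→B A B: +{b}
  S via S→a: +{a}
  FIRST(S)={a,b,c}  FIRST(A)={c}  FIRST(B)={b,c}
[2]
  A via A→S B B: +{a,b}
  FIRST(S)={a,b,c}  FIRST(A)={a,b,c}  FIRST(B)={b,c}
[3] (stable)
  FIRST(S)={a,b,c}  FIRST(A)={a,b,c}  FIRST(B)={b,c}

Compute FOLLOW by fixpoint:
seed FOLLOW(S) with $
round 1:
  A→A A c: FOLLOW(A) ⊇ FIRST(A) = {a,b,c}; new: +{a,b,c}
  A→S B B: FOLLOW(S) ⊇ FIRST(B) = {b,c}; new: +{b,c}
  A→S B B: FOLLOW(B) ⊇ FIRST(B) = {b,c}; new: +{b,c}
  A→S B B: FOLLOW(B) ⊇ FOLLOW(A) ⊇ {a,b,c}; new: +{a}
  B→c a S: FOLLOW(S) ⊇ FOLLOW(B) ⊇ {a,b,c}; new: +{a}
  S→B A B: FOLLOW(B) ⊇ FOLLOW(S) ⊇ {$,a,b,c}; new: +{$}
  S: {$,a,b,c}  A: {a,b,c}  B: {$,a,b,c}
round 2: done
  S: {$,a,b,c}  A: {a,b,c}  B: {$,a,b,c}

FOLLOW(A) = ["a", "b", "c"]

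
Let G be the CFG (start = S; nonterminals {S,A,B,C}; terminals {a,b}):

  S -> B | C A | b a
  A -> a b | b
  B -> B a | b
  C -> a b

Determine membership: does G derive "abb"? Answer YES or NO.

CNF form of G:
  S -> B T0 | C A | T1 T0 | b
  A -> T0 T1 | b
  B -> B T0 | b
  C -> T0 T1
  T0 -> a
  T1 -> b

Fill CYK table bottom-up:
  cell(0,0) a: {T0}  orig:{}
  cell(1,1) b: {A,B,S,T1}  orig:{A,B,S}
  cell(2,2) b: {A,B,S,T1}  orig:{A,B,S}
  cell(0,1) ab: {A,C}
  cell(1,2) bb: ∅
  cell(0,2) abb: {S}

S ∈ T[0,2] ⇒ YES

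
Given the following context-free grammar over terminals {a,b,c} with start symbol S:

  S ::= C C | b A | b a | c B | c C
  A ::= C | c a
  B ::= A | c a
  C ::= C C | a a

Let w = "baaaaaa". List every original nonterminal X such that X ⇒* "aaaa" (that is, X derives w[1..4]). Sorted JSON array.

CNF form of G:
  S -> C C | T1 B | T1 C | T2 A | T2 T0
  A -> C C | T0 T0 | T1 T0
  B -> C C | T0 T0 | T1 T0
  C -> C C | T0 T0
  T0 -> a
  T1 -> c
  T2 -> b

CYK table (by increasing span) — only the sub-triangle for w[1..4]:
  T[1,1] 'a' = {T0}  orig:{}
  T[2,2] 'a' = {T0}  orig:{}
  T[3,3] 'a' = {T0}  orig:{}
  T[4,4] 'a' = {T0}  orig:{}
  T[1,2] 'aa' = {A,B,C}
  T[2,3] 'aa' = {A,B,C}
  T[3,4] 'aa' = {A,B,C}
  T[1,3] 'aaa' = ∅
  T[2,4] 'aaa' = ∅
  T[1,4] 'aaaa' = {A,B,C,S}

Original NTs in T[1,4] deriving "aaaa": ["A", "B", "C", "S"]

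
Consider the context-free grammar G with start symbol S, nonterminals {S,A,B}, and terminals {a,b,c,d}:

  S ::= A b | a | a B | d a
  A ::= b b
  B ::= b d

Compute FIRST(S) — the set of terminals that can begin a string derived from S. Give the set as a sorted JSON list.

Compute FIRST by fixpoint:
[1]
  A via A→b b: +{b}
  B via B→b d: +{b}
  S via S→A b: +{b}
  S via S→a: +{a}
  S via S→d a: +{d}
  FIRST[S]={a,b,d}  FIRST[A]={b}  FIRST[B]={b}
[2] (stable)
  FIRST[S]={a,b,d}  FIRST[A]={b}  FIRST[B]={b}

FIRST(S) = ["a", "b", "d"]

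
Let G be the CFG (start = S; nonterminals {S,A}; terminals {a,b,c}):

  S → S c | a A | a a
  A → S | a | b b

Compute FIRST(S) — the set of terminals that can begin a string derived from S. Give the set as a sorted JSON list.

Compute FIRST by fixpoint:
round 1:
  A via A→a: +{a}
  A via A→b b: +{b}
  S via S→a A: +{a}
  FIRST[S]={a}  FIRST[A]={a,b}
round 2: — fixpoint
  FIRST[S]={a}  FIRST[A]={a,b}

FIRST(S) = ["a"]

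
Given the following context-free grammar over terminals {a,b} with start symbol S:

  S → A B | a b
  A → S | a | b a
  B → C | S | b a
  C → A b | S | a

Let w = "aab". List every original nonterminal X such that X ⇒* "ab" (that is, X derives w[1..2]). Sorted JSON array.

Convert to CNF:
  S -> A B | T0 T1
  A -> A B | T0 T1 | T1 T0 | a
  B -> A B | A T1 | T0 T1 | T1 T0 | a
  C -> A B | A T1 | T0 T1 | a
  T0 -> a
  T1 -> b

Fill CYK table bottom-up, restricted to cells inside w[1..2]:
  cell(1,1) a: {A,B,C,T0}  orig:{A,B,C}
  cell(2,2) b: {T1}  orig:{}
  cell(1,2) ab: {A,B,C,S}

Original NTs in T[1,2] deriving "ab": ["A", "B", "C", "S"]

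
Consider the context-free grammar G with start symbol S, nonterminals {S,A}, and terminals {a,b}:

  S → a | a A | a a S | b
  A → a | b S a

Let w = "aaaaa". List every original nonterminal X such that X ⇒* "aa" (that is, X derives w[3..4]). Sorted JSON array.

CNF form of G:
  S -> T1 A | T1 X3 | a | b
  A -> T0 X2 | a
  T0 -> b
  T1 -> a
  X2 -> S T1
  X3 -> T1 S

CYK fill, restricted to cells inside w[3..4]:
  [3..3]={A,S,T1}  "a"  orig:{A,S}
  [4..4]={A,S,T1}  "a"  orig:{A,S}
  [3..4]={S,X2,X3}  "aa"  orig:{S}

Original NTs in T[3,4] deriving "aa": ["S"]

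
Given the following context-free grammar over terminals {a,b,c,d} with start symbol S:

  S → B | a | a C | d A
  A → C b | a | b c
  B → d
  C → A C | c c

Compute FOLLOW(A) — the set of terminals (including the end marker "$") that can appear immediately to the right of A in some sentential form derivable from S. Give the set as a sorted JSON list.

FIRST sets, iterate to fixpoint:
iter 1:
  A via A→a: +{a}
  A via A→b c: +{b}
  B via B→d: +{d}
  C via C→A C: +{a,b}
  C via C→c c: +{c}
  S via S→B: +{d}
  S via S→a: +{a}
  S: {a,d}  A: {a,b}  B: {d}  C: {a,b,c}
iter 2:
  A via A→C b: +{c}
  S: {a,d}  A: {a,b,c}  B: {d}  C: {a,b,c}
iter 3: done
  S: {a,d}  A: {a,b,c}  B: {d}  C: {a,b,c}

FOLLOW sets:
initialize: $ ∈ FOLLOW(S)
pass 1:
  A→C b: FOLLOW(C) ⊇ FIRST(b) = {b}; new: +{b}
  C→A C: FOLLOW(A) ⊇ FIRST(C) = {a,b,c}; new: +{a,b,c}
  S→B: FOLLOW(B) ⊇ FOLLOW(S) ⊇ {$}; new: +{$}
  S→a C: FOLLOW(C) ⊇ FOLLOW(S) ⊇ {$}; new: +{$}
  S→d A: FOLLOW(A) ⊇ FOLLOW(S) ⊇ {$}; new: +{$}
  FOLLOW(S)={$}  FOLLOW(A)={$,a,b,c}  FOLLOW(B)={$}  FOLLOW(C)={$,b}
pass 2: — fixpoint
  FOLLOW(S)={$}  FOLLOW(A)={$,a,b,c}  FOLLOW(B)={$}  FOLLOW(C)={$,b}

FOLLOW(A) = ["$", "a", "b", "c"]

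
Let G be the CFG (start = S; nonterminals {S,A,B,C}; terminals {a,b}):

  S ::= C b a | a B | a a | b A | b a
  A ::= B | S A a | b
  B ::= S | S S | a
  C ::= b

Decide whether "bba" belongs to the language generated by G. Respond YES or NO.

Convert to CNF:
  S -> C X5 | T0 A | T0 T1 | T1 B | T1 T1
  A -> C X2 | S S | S X3 | T0 A | T0 T1 | T1 B | T1 T1 | a | b
  B -> C X4 | S S | T0 A | T0 T1 | T1 B | T1 T1 | a
  C -> b
  T0 -> b
  T1 -> a
  X2 -> T0 T1
  X3 -> A T1
  X4 -> T0 T1
  X5 -> T0 T1

CYK table (by increasing span):
  [0..0]={A,C,T0}  "b"  orig:{A,C}
  [1..1]={A,C,T0}  "b"  orig:{A,C}
  [2..2]={A,B,T1}  "a"  orig:{A,B}
  [0..1]={A,B,S}  "bb"
  [1..2]={A,B,S,X2,X3,X4,X5}  "ba"  orig:{A,B,S}
  [0..2]={A,B,S,X3}  "bba"  orig:{A,B,S}

S ∈ T[0,2] ⇒ YES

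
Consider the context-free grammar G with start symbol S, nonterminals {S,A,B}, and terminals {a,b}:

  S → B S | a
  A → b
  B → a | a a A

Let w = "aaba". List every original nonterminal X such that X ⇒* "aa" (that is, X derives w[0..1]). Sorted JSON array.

CNF form of G:
  S -> B S | a
  A -> b
  B -> T0 X1 | a
  T0 -> a
  X1 -> T0 A

CYK table (by increasing span), restricted to cells inside w[0..1]:
  cell(0,0) a: {B,S,T0}  orig:{B,S}
  cell(1,1) a: {B,S,T0}  orig:{B,S}
  cell(0,1) aa: {S}

Original NTs in T[0,1] deriving "aa": ["S"]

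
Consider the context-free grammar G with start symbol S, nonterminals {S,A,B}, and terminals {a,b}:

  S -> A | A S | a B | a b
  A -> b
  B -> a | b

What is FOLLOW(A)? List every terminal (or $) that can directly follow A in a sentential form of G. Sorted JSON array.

FIRST sets, iterate to fixpoint:
iter 1:
  A via A→b: +{b}
  B via B→a: +{a}
  B via B→b: +{b}
  S via S→A: +{b}
  S via S→a B: +{a}
  S: {a,b}  A: {b}  B: {a,b}
iter 2: — fixpoint
  S: {a,b}  A: {b}  B: {a,b}

FOLLOW sets:
initialize: $ ∈ FOLLOW(S)
iter 1:
  S→A: FOLLOW(A) ⊇ FOLLOW(S) ⊇ {$}; new: +{$}
  S→A S: FOLLOW(A) ⊇ FIRST(S) = {a,b}; new: +{a,b}
  S→a B: FOLLOW(B) ⊇ FOLLOW(S) ⊇ {$}; new: +{$}
  S: {$}  A: {$,a,b}  B: {$}
iter 2: — fixpoint
  S: {$}  A: {$,a,b}  B: {$}

FOLLOW(A) = ["$", "a", "b"]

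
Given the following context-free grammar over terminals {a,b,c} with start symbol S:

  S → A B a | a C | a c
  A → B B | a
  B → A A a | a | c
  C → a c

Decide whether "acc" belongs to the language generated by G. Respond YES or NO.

CNF form of G:
  S -> A X3 | T0 C | T0 T1
  A -> B B | a
  B -> A X2 | a | c
  C -> T0 T1
  T0 -> a
  T1 -> c
  X2 -> A T0
  X3 -> B T0

Fill CYK table bottom-up:
  cell(0,0) a: {A,B,T0}  orig:{A,B}
  cell(1,1) c: {B,T1}  orig:{B}
  cell(2,2) c: {B,T1}  orig:{B}
  cell(0,1) ac: {A,C,S}
  cell(1,2) cc: {A}
  cell(0,2) acc: ∅

S ∉ T[0,2] ⇒ NO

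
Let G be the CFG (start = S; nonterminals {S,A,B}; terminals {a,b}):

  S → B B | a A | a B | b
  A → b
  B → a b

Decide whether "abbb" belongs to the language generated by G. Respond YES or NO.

CNF form of G:
  S -> B B | T0 A | T0 B | b
  A -> b
  B -> T0 T1
  T0 -> a
  T1 -> b

Fill CYK table bottom-up:
  cell(0,0) a: {T0}  orig:{}
  cell(1,1) b: {A,S,T1}  orig:{A,S}
  cell(2,2) b: {A,S,T1}  orig:{A,S}
  cell(3,3) b: {A,S,T1}  orig:{A,S}
  cell(0,1) ab: {B,S}
  cell(1,2) bb: ∅
  cell(2,3) bb: ∅
  cell(0,2) abb: ∅
  cell(1,3) bbb: ∅
  cell(0,3) abbb: ∅

S ∉ T[0,3] ⇒ NO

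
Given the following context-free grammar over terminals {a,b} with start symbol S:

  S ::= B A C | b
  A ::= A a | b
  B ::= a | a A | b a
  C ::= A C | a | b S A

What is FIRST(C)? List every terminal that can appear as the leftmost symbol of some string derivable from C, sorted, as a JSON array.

FIRST sets, iterate to fixpoint:
iter 1:
  A via A→b: +{b}
  B via B→a: +{a}
  B via B→b a: +{b}
  C via C→A C: +{b}
  C via C→a: +{a}
  S via S→B A C: +{a,b}
  FIRST(S)={a,b}  FIRST(A)={b}  FIRST(B)={a,b}  FIRST(C)={a,b}
iter 2: (no change)
  FIRST(S)={a,b}  FIRST(A)={b}  FIRST(B)={a,b}  FIRST(C)={a,b}

FIRST(C) = ["a", "b"]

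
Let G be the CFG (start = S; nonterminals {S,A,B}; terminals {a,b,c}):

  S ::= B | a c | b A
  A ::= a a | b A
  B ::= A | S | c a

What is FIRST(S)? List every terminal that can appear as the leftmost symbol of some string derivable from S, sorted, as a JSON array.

FIRST sets, iterate to fixpoint:
iter 1:
  A via A→a a: +{a}
  A via A→b A: +{b}
  B via B→A: +{a,b}
  B via B→c a: +{c}
  S via S→B: +{a,b,c}
  S: {a,b,c}  A: {a,b}  B: {a,b,c}
iter 2: (no change)
  S: {a,b,c}  A: {a,b}  B: {a,b,c}

FIRST(S) = ["a", "b", "c"]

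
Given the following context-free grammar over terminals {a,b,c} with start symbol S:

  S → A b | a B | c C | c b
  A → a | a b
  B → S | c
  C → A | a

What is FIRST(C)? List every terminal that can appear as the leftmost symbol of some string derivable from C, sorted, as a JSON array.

FIRST iteration:
pass 1:
  A via A→a: +{a}
  B via B→c: +{c}
  C via C→A: +{a}
  S via S→A b: +{a}
  S via S→c C: +{c}
  FIRST[S]={a,c}  FIRST[A]={a}  FIRST[B]={c}  FIRST[C]={a}
pass 2:
  B via B→S: +{a}
  FIRST[S]={a,c}  FIRST[A]={a}  FIRST[B]={a,c}  FIRST[C]={a}
pass 3: — fixpoint
  FIRST[S]={a,c}  FIRST[A]={a}  FIRST[B]={a,c}  FIRST[C]={a}

FIRST(C) = ["a"]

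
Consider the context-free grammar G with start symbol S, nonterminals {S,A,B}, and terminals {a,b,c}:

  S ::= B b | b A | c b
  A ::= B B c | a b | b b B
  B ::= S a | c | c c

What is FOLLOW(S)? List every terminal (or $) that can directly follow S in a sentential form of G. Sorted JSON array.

FIRST sets, iterate to fixpoint:
pass 1:
  A via A→a b: +{a}
  A via A→b b B: +{b}
  B via B→c: +{c}
  S via S→B b: +{c}
  S via S→b A: +{b}
  FIRST[S]={b,c}  FIRST[A]={a,b}  FIRST[B]={c}
pass 2:
  A via A→B B c: +{c}
  B via B→S a: +{b}
  FIRST[S]={b,c}  FIRST[A]={a,b,c}  FIRST[B]={b,c}
pass 3: — fixpoint
  FIRST[S]={b,c}  FIRST[A]={a,b,c}  FIRST[B]={b,c}

Compute FOLLOW by fixpoint:
FOLLOW(S) := {$}
pass 1:
  A→B B c: FOLLOW(B) ⊇ FIRST(B) = {b,c}; new: +{b,c}
  B→S a: FOLLOW(S) ⊇ FIRST(a) = {a}; new: +{a}
  S→b A: FOLLOW(A) ⊇ FOLLOW(S) ⊇ {$,a}; new: +{$,a}
  FOLLOW[S]={$,a}  FOLLOW[A]={$,a}  FOLLOW[B]={b,c}
pass 2:
  A→b b B: FOLLOW(B) ⊇ FOLLOW(A) ⊇ {$,a}; new: +{$,a}
  FOLLOW[S]={$,a}  FOLLOW[A]={$,a}  FOLLOW[B]={$,a,b,c}
pass 3: (stable)
  FOLLOW[S]={$,a}  FOLLOW[A]={$,a}  FOLLOW[B]={$,a,b,c}

FOLLOW(S) = ["$", "a"]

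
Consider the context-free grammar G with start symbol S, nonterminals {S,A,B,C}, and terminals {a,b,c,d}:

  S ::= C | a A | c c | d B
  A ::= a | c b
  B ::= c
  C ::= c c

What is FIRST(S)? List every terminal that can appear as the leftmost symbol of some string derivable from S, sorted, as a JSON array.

Compute FIRST by fixpoint:
pass 1:
  A via A→a: +{a}
  A via A→c b: +{c}
  B via B→c: +{c}
  C via C→c c: +{c}
  S via S→C: +{c}
  S via S→a A: +{a}
  S via S→d B: +{d}
  FIRST[S]={a,c,d}  FIRST[A]={a,c}  FIRST[B]={c}  FIRST[C]={c}
pass 2: done
  FIRST[S]={a,c,d}  FIRST[A]={a,c}  FIRST[B]={c}  FIRST[C]={c}

FIRST(S) = ["a", "c", "d"]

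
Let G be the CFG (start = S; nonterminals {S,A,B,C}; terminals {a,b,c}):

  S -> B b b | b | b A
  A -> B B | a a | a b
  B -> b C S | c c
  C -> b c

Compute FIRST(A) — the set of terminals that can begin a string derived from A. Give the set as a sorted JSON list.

Compute FIRST by fixpoint:
iter 1:
  A via A→a a: +{a}
  B via B→b C S: +{b}
  B via B→c c: +{c}
  C via C→b c: +{b}
  S via S→B b b: +{b,c}
  S: {b,c}  A: {a}  B: {b,c}  C: {b}
iter 2:
  A via A→B B: +{b,c}
  S: {b,c}  A: {a,b,c}  B: {b,c}  C: {b}
iter 3: (stable)
  S: {b,c}  A: {a,b,c}  B: {b,c}  C: {b}

FIRST(A) = ["a", "b", "c"]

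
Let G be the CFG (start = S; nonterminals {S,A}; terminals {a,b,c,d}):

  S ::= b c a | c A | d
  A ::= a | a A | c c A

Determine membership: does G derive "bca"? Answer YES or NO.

Convert to CNF:
  S -> T1 A | T2 X4 | d
  A -> T0 A | T1 X3 | a
  T0 -> a
  T1 -> c
  T2 -> b
  X3 -> T1 A
  X4 -> T1 T0

CYK fill:
  [0..0]={T2}  "b"  orig:{}
  [1..1]={T1}  "c"  orig:{}
  [2..2]={A,T0}  "a"  orig:{A}
  [0..1]=∅  "bc"
  [1..2]={S,X3,X4}  "ca"  orig:{S}
  [0..2]={S}  "bca"

S ∈ T[0,2] ⇒ YES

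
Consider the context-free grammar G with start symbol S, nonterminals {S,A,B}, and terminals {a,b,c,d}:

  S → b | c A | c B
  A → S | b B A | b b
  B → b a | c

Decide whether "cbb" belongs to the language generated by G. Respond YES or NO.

CNF form of G:
  S -> T1 A | T1 B | b
  A -> T0 T0 | T0 X3 | T1 A | T1 B | b
  B -> T0 T2 | c
  T0 -> b
  T1 -> c
  T2 -> a
  X3 -> B A

CYK table (by increasing span):
  [0..0]={B,T1}  "c"  orig:{B}
  [1..1]={A,S,T0}  "b"  orig:{A,S}
  [2..2]={A,S,T0}  "b"  orig:{A,S}
  [0..1]={A,S,X3}  "cb"  orig:{A,S}
  [1..2]={A}  "bb"
  [0..2]={A,S,X3}  "cbb"  orig:{A,S}

S ∈ T[0,2] ⇒ YES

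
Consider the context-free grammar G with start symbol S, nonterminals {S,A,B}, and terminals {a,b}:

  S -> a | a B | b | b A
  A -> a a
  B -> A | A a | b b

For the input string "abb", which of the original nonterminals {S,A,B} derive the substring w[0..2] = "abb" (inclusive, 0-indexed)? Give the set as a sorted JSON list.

CNF form of G:
  S -> T0 B | T1 A | a | b
  A -> T0 T0
  B -> A T0 | T0 T0 | T1 T1
  T0 -> a
  T1 -> b

CYK fill (cells [i..j] with 0 ≤ i ≤ j ≤ 2 only):
  cell(0,0) a: {S,T0}  orig:{S}
  cell(1,1) b: {S,T1}  orig:{S}
  cell(2,2) b: {S,T1}  orig:{S}
  cell(0,1) ab: ∅
  cell(1,2) bb: {B}
  cell(0,2) abb: {S}

Original NTs in T[0,2] deriving "abb": ["S"]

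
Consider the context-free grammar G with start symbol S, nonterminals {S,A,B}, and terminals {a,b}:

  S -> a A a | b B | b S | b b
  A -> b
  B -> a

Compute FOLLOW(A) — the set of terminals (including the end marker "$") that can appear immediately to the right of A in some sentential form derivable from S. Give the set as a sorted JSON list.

FIRST iteration:
iter 1:
  A via A→b: +{b}
  B via B→a: +{a}
  S via S→a A a: +{a}
  S via S→b B: +{b}
  S: {a,b}  A: {b}  B: {a}
iter 2: (no change)
  S: {a,b}  A: {b}  B: {a}

FOLLOW sets:
initialize: $ ∈ FOLLOW(S)
[1]
  S→a A a: FOLLOW(A) ⊇ FIRST(a) = {a}; new: +{a}
  S→b B: FOLLOW(B) ⊇ FOLLOW(S) ⊇ {$}; new: +{$}
  S: {$}  A: {a}  B: {$}
[2] (stable)
  S: {$}  A: {a}  B: {$}

FOLLOW(A) = ["a"]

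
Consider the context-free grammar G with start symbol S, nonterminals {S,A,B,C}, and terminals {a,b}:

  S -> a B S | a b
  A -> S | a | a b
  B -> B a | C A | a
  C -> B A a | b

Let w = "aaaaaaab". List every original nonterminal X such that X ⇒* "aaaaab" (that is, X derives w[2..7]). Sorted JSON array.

Convert to CNF:
  S -> T0 T1 | T0 X4
  A -> T0 T1 | T0 X2 | a
  B -> B T0 | C A | a
  C -> B X3 | b
  T0 -> a
  T1 -> b
  X2 -> B S
  X3 -> A T0
  X4 -> B S

Fill CYK table bottom-up (cells [i..j] with 2 ≤ i ≤ j ≤ 7 only):
  T[2,2] 'a' = {A,B,T0}  orig:{A,B}
  T[3,3] 'a' = {A,B,T0}  orig:{A,B}
  T[4,4] 'a' = {A,B,T0}  orig:{A,B}
  T[5,5] 'a' = {A,B,T0}  orig:{A,B}
  T[6,6] 'a' = {A,B,T0}  orig:{A,B}
  T[7,7] 'b' = {C,T1}  orig:{C}
  T[2,3] 'aa' = {B,X3}  orig:{B}
  T[3,4] 'aa' = {B,X3}  orig:{B}
  T[4,5] 'aa' = {B,X3}  orig:{B}
  T[5,6] 'aa' = {B,X3}  orig:{B}
  T[6,7] 'ab' = {A,S}
  T[2,4] 'aaa' = {B,C}
  T[3,5] 'aaa' = {B,C}
  T[4,6] 'aaa' = {B,C}
  T[5,7] 'aab' = {X2,X4}  orig:{}
  T[2,5] 'aaaa' = {B,C}
  T[3,6] 'aaaa' = {B,C}
  T[4,7] 'aaab' = {A,S,X2,X4}  orig:{A,S}
  T[2,6] 'aaaaa' = {B,C}
  T[3,7] 'aaaab' = {A,B,S,X2,X4}  orig:{A,B,S}
  T[2,7] 'aaaaab' = {A,B,S,X2,X4}  orig:{A,B,S}

Original NTs in T[2,7] deriving "aaaaab": ["A", "B", "S"]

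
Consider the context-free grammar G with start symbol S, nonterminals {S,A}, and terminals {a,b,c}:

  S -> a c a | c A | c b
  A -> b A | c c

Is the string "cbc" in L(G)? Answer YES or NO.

CNF form of G:
  S -> T1 A | T1 T0 | T2 X3
  A -> T0 A | T1 T1
  T0 -> b
  T1 -> c
  T2 -> a
  X3 -> T1 T2

CYK fill:
  cell(0,0) c: {T1}  orig:{}
  cell(1,1) b: {T0}  orig:{}
  cell(2,2) c: {T1}  orig:{}
  cell(0,1) cb: {S}
  cell(1,2) bc: ∅
  cell(0,2) cbc: ∅

S ∉ T[0,2] ⇒ NO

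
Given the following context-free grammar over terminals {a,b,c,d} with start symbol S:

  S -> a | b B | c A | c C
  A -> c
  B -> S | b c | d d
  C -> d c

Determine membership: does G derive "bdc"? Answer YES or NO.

CNF form of G:
  S -> T0 B | T1 A | T1 C | a
  A -> c
  B -> T0 B | T0 T1 | T1 A | T1 C | T2 T2 | a
  C -> T2 T1
  T0 -> b
  T1 -> c
  T2 -> d

Fill CYK table bottom-up:
  T[0,0] 'b' = {T0}  orig:{}
  T[1,1] 'd' = {T2}  orig:{}
  T[2,2] 'c' = {A,T1}  orig:{A}
  T[0,1] 'bd' = ∅
  T[1,2] 'dc' = {C}
  T[0,2] 'bdc' = ∅

S ∉ T[0,2] ⇒ NO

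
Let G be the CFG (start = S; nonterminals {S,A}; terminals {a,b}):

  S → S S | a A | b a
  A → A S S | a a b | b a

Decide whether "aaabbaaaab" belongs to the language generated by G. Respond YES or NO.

Convert to CNF:
  S -> S S | T0 A | T1 T0
  A -> A X2 | T0 X3 | T1 T0
  T0 -> a
  T1 -> b
  X2 -> S S
  X3 -> T0 T1

CYK table (by increasing span):
  cell(0,0) a: {T0}  orig:{}
  cell(1,1) a: {T0}  orig:{}
  cell(2,2) a: {T0}  orig:{}
  cell(3,3) b: {T1}  orig:{}
  cell(4,4) b: {T1}  orig:{}
  cell(5,5) a: {T0}  orig:{}
  cell(6,6) a: {T0}  orig:{}
  cell(7,7) a: {T0}  orig:{}
  cell(8,8) a: {T0}  orig:{}
  cell(9,9) b: {T1}  orig:{}
  cell(0,1) aa: ∅
  cell(1,2) aa: ∅
  cell(2,3) ab: {X3}  orig:{}
  cell(3,4) bb: ∅
  cell(4,5) ba: {A,S}
  cell(5,6) aa: ∅
  cell(6,7) aa: ∅
  cell(7,8) aa: ∅
  cell(8,9) ab: {X3}  orig:{}
  cell(0,2) aaa: ∅
  cell(1,3) aab: {A}
  cell(2,4) abb: ∅
  cell(3,5) bba: ∅
  cell(4,6) baa: ∅
  cell(5,7) aaa: ∅
  cell(6,8) aaa: ∅
  cell(7,9) aab: {A}
  cell(0,3) aaab: {S}
  cell(1,4) aabb: ∅
  cell(2,5) abba: ∅
  cell(3,6) bbaa: ∅
  cell(4,7) baaa: ∅
  cell(5,8) aaaa: ∅
  cell(6,9) aaab: {S}
  cell(0,4) aaabb: ∅
  cell(1,5) aabba: ∅
  cell(2,6) abbaa: ∅
  cell(3,7) bbaaa: ∅
  cell(4,8) baaaa: ∅
  cell(5,9) aaaab: ∅
  cell(0,5) aaabba: {S,X2}  orig:{S}
  cell(1,6) aabbaa: ∅
  cell(2,7) abbaaa: ∅
  cell(3,8) bbaaaa: ∅
  cell(4,9) baaaab: {S,X2}  orig:{S}
  cell(0,6) aaabbaa: ∅
  cell(1,7) aabbaaa: ∅
  cell(2,8) abbaaaa: ∅
  cell(3,9) bbaaaab: ∅
  cell(0,7) aaabbaaa: ∅
  cell(1,8) aabbaaaa: ∅
  cell(2,9) abbaaaab: ∅
  cell(0,8) aaabbaaaa: ∅
  cell(1,9) aabbaaaab: {A}
  cell(0,9) aaabbaaaab: {S,X2}  orig:{S}

S ∈ T[0,9] ⇒ YES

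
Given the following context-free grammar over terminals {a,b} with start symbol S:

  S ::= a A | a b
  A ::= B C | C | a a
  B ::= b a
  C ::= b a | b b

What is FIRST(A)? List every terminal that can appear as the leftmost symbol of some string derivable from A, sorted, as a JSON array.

Compute FIRST by fixpoint:
round 1:
  A via A→a a: +{a}
  B via B→b a: +{b}
  C via C→b a: +{b}
  S via S→a A: +{a}
  FIRST[S]={a}  FIRST[A]={a}  FIRST[B]={b}  FIRST[C]={b}
round 2:
  A via A→B C: +{b}
  FIRST[S]={a}  FIRST[A]={a,b}  FIRST[B]={b}  FIRST[C]={b}
round 3: (stable)
  FIRST[S]={a}  FIRST[A]={a,b}  FIRST[B]={b}  FIRST[C]={b}

FIRST(A) = ["a", "b"]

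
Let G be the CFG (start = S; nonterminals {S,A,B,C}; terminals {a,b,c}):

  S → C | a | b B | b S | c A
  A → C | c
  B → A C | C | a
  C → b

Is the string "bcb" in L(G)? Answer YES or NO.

Convert to CNF:
  S -> T0 B | T0 S | T1 A | a | b
  A -> b | c
  B -> A C | a | b
  C -> b
  T0 -> b
  T1 -> c

Fill CYK table bottom-up:
  T[0,0] 'b' = {A,B,C,S,T0}  orig:{A,B,C,S}
  T[1,1] 'c' = {A,T1}  orig:{A}
  T[2,2] 'b' = {A,B,C,S,T0}  orig:{A,B,C,S}
  T[0,1] 'bc' = ∅
  T[1,2] 'cb' = {B,S}
  T[0,2] 'bcb' = {S}

S ∈ T[0,2] ⇒ YES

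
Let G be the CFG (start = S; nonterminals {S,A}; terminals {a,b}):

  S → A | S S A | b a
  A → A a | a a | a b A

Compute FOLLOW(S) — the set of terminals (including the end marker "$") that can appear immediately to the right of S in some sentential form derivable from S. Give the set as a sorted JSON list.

FIRST iteration:
iter 1:
  A via A→a a: +{a}
  S via S→A: +{a}
  S via S→b a: +{b}
  S: {a,b}  A: {a}
iter 2: — fixpoint
  S: {a,b}  A: {a}

FOLLOW sets:
seed FOLLOW(S) with $
iter 1:
  A→A a: FOLLOW(A) ⊇ FIRST(a) = {a}; new: +{a}
  S→A: FOLLOW(A) ⊇ FOLLOW(S) ⊇ {$}; new: +{$}
  S→S S A: FOLLOW(S) ⊇ FIRST(S) = {a,b}; new: +{a,b}
  S→S S A: FOLLOW(A) ⊇ FOLLOW(S) ⊇ {$,a,b}; new: +{b}
  FOLLOW[S]={$,a,b}  FOLLOW[A]={$,a,b}
iter 2: (stable)
  FOLLOW[S]={$,a,b}  FOLLOW[A]={$,a,b}

FOLLOW(S) = ["$", "a", "b"]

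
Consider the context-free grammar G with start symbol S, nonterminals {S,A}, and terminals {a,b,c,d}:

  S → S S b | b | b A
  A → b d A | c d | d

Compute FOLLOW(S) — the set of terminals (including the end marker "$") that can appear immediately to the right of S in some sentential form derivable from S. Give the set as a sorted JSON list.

Compute FIRST by fixpoint:
round 1:
  A via A→b d A: +{b}
  A via A→c d: +{c}
  A via A→d: +{d}
  S via S→b: +{b}
  FIRST(S)={b}  FIRST(A)={b,c,d}
round 2: (no change)
  FIRST(S)={b}  FIRST(A)={b,c,d}

Compute FOLLOW by fixpoint:
seed FOLLOW(S) with $
[1]
  S→S S b: FOLLOW(S) ⊇ FIRST(S) = {b}; new: +{b}
  S→b A: FOLLOW(A) ⊇ FOLLOW(S) ⊇ {$,b}; new: +{$,b}
  S: {$,b}  A: {$,b}
[2] done
  S: {$,b}  A: {$,b}

FOLLOW(S) = ["$", "b"]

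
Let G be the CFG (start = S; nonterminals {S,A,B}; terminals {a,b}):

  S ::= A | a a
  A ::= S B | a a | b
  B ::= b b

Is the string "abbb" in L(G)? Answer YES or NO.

Convert to CNF:
  S -> S B | T0 T0 | b
  A -> S B | T0 T0 | b
  B -> T1 T1
  T0 -> a
  T1 -> b

CYK fill:
  [0..0]={T0}  "a"  orig:{}
  [1..1]={A,S,T1}  "b"  orig:{A,S}
  [2..2]={A,S,T1}  "b"  orig:{A,S}
  [3..3]={A,S,T1}  "b"  orig:{A,S}
  [0..1]=∅  "ab"
  [1..2]={B}  "bb"
  [2..3]={B}  "bb"
  [0..2]=∅  "abb"
  [1..3]={A,S}  "bbb"
  [0..3]=∅  "abbb"

S ∉ T[0,3] ⇒ NO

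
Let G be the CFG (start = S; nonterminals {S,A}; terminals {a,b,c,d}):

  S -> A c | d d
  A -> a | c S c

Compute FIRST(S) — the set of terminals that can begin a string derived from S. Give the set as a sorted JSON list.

Compute FIRST by fixpoint:
pass 1:
  A via A→a: +{a}
  A via A→c S c: +{c}
  S via S→A c: +{a,c}
  S via S→d d: +{d}
  FIRST[S]={a,c,d}  FIRST[A]={a,c}
pass 2: (stable)
  FIRST[S]={a,c,d}  FIRST[A]={a,c}

FIRST(S) = ["a", "c", "d"]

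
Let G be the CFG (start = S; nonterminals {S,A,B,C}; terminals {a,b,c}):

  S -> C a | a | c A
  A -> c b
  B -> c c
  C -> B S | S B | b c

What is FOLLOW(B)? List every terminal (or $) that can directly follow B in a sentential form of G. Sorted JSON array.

FIRST sets, iterate to fixpoint:
pass 1:
  A via A→c b: +{c}
  B via B→c c: +{c}
  C via C→B S: +{c}
  C via C→b c: +{b}
  S via S→C a: +{b,c}
  S via S→a: +{a}
  S: {a,b,c}  A: {c}  B: {c}  C: {b,c}
pass 2:
  C via C→S B: +{a}
  S: {a,b,c}  A: {c}  B: {c}  C: {a,b,c}
pass 3: (stable)
  S: {a,b,c}  A: {c}  B: {c}  C: {a,b,c}

Compute FOLLOW by fixpoint:
FOLLOW(S) := {$}
round 1:
  C→B S: FOLLOW(B) ⊇ FIRST(S) = {a,b,c}; new: +{a,b,c}
  C→S B: FOLLOW(S) ⊇ FIRST(B) = {c}; new: +{c}
  S→C a: FOLLOW(C) ⊇ FIRST(a) = {a}; new: +{a}
  S→c A: FOLLOW(A) ⊇ FOLLOW(S) ⊇ {$,c}; new: +{$,c}
  S: {$,c}  A: {$,c}  B: {a,b,c}  C: {a}
round 2:
  C→B S: FOLLOW(S) ⊇ FOLLOW(C) ⊇ {a}; new: +{a}
  S→c A: FOLLOW(A) ⊇ FOLLOW(S) ⊇ {$,a,c}; new: +{a}
  S: {$,a,c}  A: {$,a,c}  B: {a,b,c}  C: {a}
round 3: (stable)
  S: {$,a,c}  A: {$,a,c}  B: {a,b,c}  C: {a}

FOLLOW(B) = ["a", "b", "c"]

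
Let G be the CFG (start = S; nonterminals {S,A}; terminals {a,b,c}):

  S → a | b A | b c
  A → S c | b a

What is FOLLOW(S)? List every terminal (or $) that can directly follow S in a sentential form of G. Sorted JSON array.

FIRST iteration:
pass 1:
  A via A→b a: +{b}
  S via S→a: +{a}
  S via S→b A: +{b}
  FIRST(S)={a,b}  FIRST(A)={b}
pass 2:
  A via A→S c: +{a}
  FIRST(S)={a,b}  FIRST(A)={a,b}
pass 3: done
  FIRST(S)={a,b}  FIRST(A)={a,b}

FOLLOW sets:
initialize: $ ∈ FOLLOW(S)
[1]
  A→S c: FOLLOW(S) ⊇ FIRST(c) = {c}; new: +{c}
  S→b A: FOLLOW(A) ⊇ FOLLOW(S) ⊇ {$,c}; new: +{$,c}
  S: {$,c}  A: {$,c}
[2] (stable)
  S: {$,c}  A: {$,c}

FOLLOW(S) = ["$", "c"]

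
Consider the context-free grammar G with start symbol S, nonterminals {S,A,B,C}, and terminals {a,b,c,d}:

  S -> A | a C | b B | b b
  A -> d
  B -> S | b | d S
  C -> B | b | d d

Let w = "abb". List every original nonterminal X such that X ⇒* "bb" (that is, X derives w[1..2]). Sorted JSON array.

CNF form of G:
  S -> T0 C | T1 B | T1 T1 | d
  A -> d
  B -> T0 C | T1 B | T1 T1 | T2 S | b | d
  C -> T0 C | T1 B | T1 T1 | T2 S | T2 T2 | b | d
  T0 -> a
  T1 -> b
  T2 -> d

CYK fill (cells [i..j] with 1 ≤ i ≤ j ≤ 2 only):
  [1..1]={B,C,T1}  "b"  orig:{B,C}
  [2..2]={B,C,T1}  "b"  orig:{B,C}
  [1..2]={B,C,S}  "bb"

Original NTs in T[1,2] deriving "bb": ["B", "C", "S"]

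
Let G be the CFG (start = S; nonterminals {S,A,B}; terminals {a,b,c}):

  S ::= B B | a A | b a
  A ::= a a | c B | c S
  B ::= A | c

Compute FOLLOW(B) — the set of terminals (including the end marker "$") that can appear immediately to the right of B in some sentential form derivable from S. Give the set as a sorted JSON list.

FIRST iteration:
iter 1:
  A via A→a a: +{a}
  A via A→c B: +{c}
  B via B→A: +{a,c}
  S via S→B B: +{a,c}
  S via S→b a: +{b}
  FIRST(S)={a,b,c}  FIRST(A)={a,c}  FIRST(B)={a,c}
iter 2: — fixpoint
  FIRST(S)={a,b,c}  FIRST(A)={a,c}  FIRST(B)={a,c}

FOLLOW iteration:
initialize: $ ∈ FOLLOW(S)
pass 1:
  S→B B: FOLLOW(B) ⊇ FIRST(B) = {a,c}; new: +{a,c}
  S→B B: FOLLOW(B) ⊇ FOLLOW(S) ⊇ {$}; new: +{$}
  S→a A: FOLLOW(A) ⊇ FOLLOW(S) ⊇ {$}; new: +{$}
  FOLLOW(S)={$}  FOLLOW(A)={$}  FOLLOW(B)={$,a,c}
pass 2:
  B→A: FOLLOW(A) ⊇ FOLLOW(B) ⊇ {$,a,c}; new: +{a,c}
  FOLLOW(S)={$}  FOLLOW(A)={$,a,c}  FOLLOW(B)={$,a,c}
pass 3:
  A→c S: FOLLOW(S) ⊇ FOLLOW(A) ⊇ {$,a,c}; new: +{a,c}
  FOLLOW(S)={$,a,c}  FOLLOW(A)={$,a,c}  FOLLOW(B)={$,a,c}
pass 4: (stable)
  FOLLOW(S)={$,a,c}  FOLLOW(A)={$,a,c}  FOLLOW(B)={$,a,c}

FOLLOW(B) = ["$", "a", "c"]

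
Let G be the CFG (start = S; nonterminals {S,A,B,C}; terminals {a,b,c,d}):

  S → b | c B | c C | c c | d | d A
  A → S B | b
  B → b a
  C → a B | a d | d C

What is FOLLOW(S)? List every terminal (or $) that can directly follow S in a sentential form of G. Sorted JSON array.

FIRST iteration:
pass 1:
  A via A→b: +{b}
  B via B→b a: +{b}
  C via C→a B: +{a}
  C via C→d C: +{d}
  S via S→b: +{b}
  S via S→c B: +{c}
  S via S→d: +{d}
  FIRST[S]={b,c,d}  FIRST[A]={b}  FIRST[B]={b}  FIRST[C]={a,d}
pass 2:
  A via A→S B: +{c,d}
  FIRST[S]={b,c,d}  FIRST[A]={b,c,d}  FIRST[B]={b}  FIRST[C]={a,d}
pass 3: — fixpoint
  FIRST[S]={b,c,d}  FIRST[A]={b,c,d}  FIRST[B]={b}  FIRST[C]={a,d}

Compute FOLLOW by fixpoint:
initialize: $ ∈ FOLLOW(S)
round 1:
  A→S B: FOLLOW(S) ⊇ FIRST(B) = {b}; new: +{b}
  S→c B: FOLLOW(B) ⊇ FOLLOW(S) ⊇ {$,b}; new: +{$,b}
  S→c C: FOLLOW(C) ⊇ FOLLOW(S) ⊇ {$,b}; new: +{$,b}
  S→d A: FOLLOW(A) ⊇ FOLLOW(S) ⊇ {$,b}; new: +{$,b}
  FOLLOW(S)={$,b}  FOLLOW(A)={$,b}  FOLLOW(B)={$,b}  FOLLOW(C)={$,b}
round 2: done
  FOLLOW(S)={$,b}  FOLLOW(A)={$,b}  FOLLOW(B)={$,b}  FOLLOW(C)={$,b}

FOLLOW(S) = ["$", "b"]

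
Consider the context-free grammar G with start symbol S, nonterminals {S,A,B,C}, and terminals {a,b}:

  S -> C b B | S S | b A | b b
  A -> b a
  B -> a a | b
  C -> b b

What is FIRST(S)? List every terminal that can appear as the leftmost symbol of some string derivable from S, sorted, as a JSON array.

FIRST iteration:
pass 1:
  A via A→b a: +{b}
  B via B→a a: +{a}
  B via B→b: +{b}
  C via C→b b: +{b}
  S via S→C b B: +{b}
  FIRST(S)={b}  FIRST(A)={b}  FIRST(B)={a,b}  FIRST(C)={b}
pass 2: (no change)
  FIRST(S)={b}  FIRST(A)={b}  FIRST(B)={a,b}  FIRST(C)={b}

FIRST(S) = ["b"]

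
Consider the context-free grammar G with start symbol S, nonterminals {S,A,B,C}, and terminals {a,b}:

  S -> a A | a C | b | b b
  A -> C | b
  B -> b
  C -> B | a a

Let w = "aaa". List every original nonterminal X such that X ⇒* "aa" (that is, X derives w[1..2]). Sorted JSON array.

CNF form of G:
  S -> T0 A | T0 C | T1 T1 | b
  A -> T0 T0 | b
  B -> b
  C -> T0 T0 | b
  T0 -> a
  T1 -> b

Fill CYK table bottom-up, restricted to cells inside w[1..2]:
  cell(1,1) a: {T0}  orig:{}
  cell(2,2) a: {T0}  orig:{}
  cell(1,2) aa: {A,C}

Original NTs in T[1,2] deriving "aa": ["A", "C"]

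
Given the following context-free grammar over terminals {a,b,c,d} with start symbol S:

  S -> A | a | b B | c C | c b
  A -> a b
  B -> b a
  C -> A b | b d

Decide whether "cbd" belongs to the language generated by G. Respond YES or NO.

Convert to CNF:
  S -> T0 T1 | T1 B | T3 C | T3 T1 | a
  A -> T0 T1
  B -> T1 T0
  C -> A T1 | T1 T2
  T0 -> a
  T1 -> b
  T2 -> d
  T3 -> c

Fill CYK table bottom-up:
  [0..0]={T3}  "c"  orig:{}
  [1..1]={T1}  "b"  orig:{}
  [2..2]={T2}  "d"  orig:{}
  [0..1]={S}  "cb"
  [1..2]={C}  "bd"
  [0..2]={S}  "cbd"

S ∈ T[0,2] ⇒ YES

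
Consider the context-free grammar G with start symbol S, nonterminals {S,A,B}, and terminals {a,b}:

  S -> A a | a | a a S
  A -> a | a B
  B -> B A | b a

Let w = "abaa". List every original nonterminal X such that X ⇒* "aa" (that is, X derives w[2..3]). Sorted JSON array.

CNF form of G:
  S -> A T0 | T0 X2 | a
  A -> T0 B | a
  B -> B A | T1 T0
  T0 -> a
  T1 -> b
  X2 -> T0 S

CYK fill — only the sub-triangle for w[2..3]:
  [2..2]={A,S,T0}  "a"  orig:{A,S}
  [3..3]={A,S,T0}  "a"  orig:{A,S}
  [2..3]={S,X2}  "aa"  orig:{S}

Original NTs in T[2,3] deriving "aa": ["S"]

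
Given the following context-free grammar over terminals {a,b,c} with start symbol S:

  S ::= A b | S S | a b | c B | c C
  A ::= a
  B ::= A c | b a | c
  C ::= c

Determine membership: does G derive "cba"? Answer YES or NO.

Convert to CNF:
  S -> A T1 | S S | T0 B | T0 C | T2 T1
  A -> a
  B -> A T0 | T1 T2 | c
  C -> c
  T0 -> c
  T1 -> b
  T2 -> a

CYK fill:
  T[0,0] 'c' = {B,C,T0}  orig:{B,C}
  T[1,1] 'b' = {T1}  orig:{}
  T[2,2] 'a' = {A,T2}  orig:{A}
  T[0,1] 'cb' = ∅
  T[1,2] 'ba' = {B}
  T[0,2] 'cba' = {S}

S ∈ T[0,2] ⇒ YES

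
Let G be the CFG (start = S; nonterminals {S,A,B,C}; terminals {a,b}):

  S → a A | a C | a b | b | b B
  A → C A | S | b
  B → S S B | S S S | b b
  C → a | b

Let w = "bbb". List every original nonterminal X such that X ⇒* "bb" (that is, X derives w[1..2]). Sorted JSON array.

CNF form of G:
  S -> T0 A | T0 C | T0 T1 | T1 B | b
  A -> C A | T0 A | T0 C | T0 T1 | T1 B | b
  B -> S X2 | S X3 | T1 T1
  C -> a | b
  T0 -> a
  T1 -> b
  X2 -> S B
  X3 -> S S

CYK table (by increasing span), restricted to cells inside w[1..2]:
  cell(1,1) b: {A,C,S,T1}  orig:{A,C,S}
  cell(2,2) b: {A,C,S,T1}  orig:{A,C,S}
  cell(1,2) bb: {A,B,X3}  orig:{A,B}

Original NTs in T[1,2] deriving "bb": ["A", "B"]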